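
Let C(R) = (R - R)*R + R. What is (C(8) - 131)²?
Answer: 15129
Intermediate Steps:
C(R) = R (C(R) = 0*R + R = 0 + R = R)
(C(8) - 131)² = (8 - 131)² = (-123)² = 15129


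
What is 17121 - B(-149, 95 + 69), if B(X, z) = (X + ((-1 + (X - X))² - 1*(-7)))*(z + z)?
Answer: 63369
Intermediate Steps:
B(X, z) = 2*z*(8 + X) (B(X, z) = (X + ((-1 + 0)² + 7))*(2*z) = (X + ((-1)² + 7))*(2*z) = (X + (1 + 7))*(2*z) = (X + 8)*(2*z) = (8 + X)*(2*z) = 2*z*(8 + X))
17121 - B(-149, 95 + 69) = 17121 - 2*(95 + 69)*(8 - 149) = 17121 - 2*164*(-141) = 17121 - 1*(-46248) = 17121 + 46248 = 63369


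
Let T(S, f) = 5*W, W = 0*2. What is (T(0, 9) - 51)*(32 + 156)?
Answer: -9588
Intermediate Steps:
W = 0
T(S, f) = 0 (T(S, f) = 5*0 = 0)
(T(0, 9) - 51)*(32 + 156) = (0 - 51)*(32 + 156) = -51*188 = -9588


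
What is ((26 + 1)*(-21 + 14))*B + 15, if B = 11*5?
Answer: -10380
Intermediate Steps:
B = 55
((26 + 1)*(-21 + 14))*B + 15 = ((26 + 1)*(-21 + 14))*55 + 15 = (27*(-7))*55 + 15 = -189*55 + 15 = -10395 + 15 = -10380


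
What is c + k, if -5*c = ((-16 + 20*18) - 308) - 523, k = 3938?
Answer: 20177/5 ≈ 4035.4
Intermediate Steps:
c = 487/5 (c = -(((-16 + 20*18) - 308) - 523)/5 = -(((-16 + 360) - 308) - 523)/5 = -((344 - 308) - 523)/5 = -(36 - 523)/5 = -1/5*(-487) = 487/5 ≈ 97.400)
c + k = 487/5 + 3938 = 20177/5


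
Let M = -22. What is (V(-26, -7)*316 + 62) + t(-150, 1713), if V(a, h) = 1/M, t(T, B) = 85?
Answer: 1459/11 ≈ 132.64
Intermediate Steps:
V(a, h) = -1/22 (V(a, h) = 1/(-22) = -1/22)
(V(-26, -7)*316 + 62) + t(-150, 1713) = (-1/22*316 + 62) + 85 = (-158/11 + 62) + 85 = 524/11 + 85 = 1459/11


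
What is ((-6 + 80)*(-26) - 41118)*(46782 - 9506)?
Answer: -1604433592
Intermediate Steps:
((-6 + 80)*(-26) - 41118)*(46782 - 9506) = (74*(-26) - 41118)*37276 = (-1924 - 41118)*37276 = -43042*37276 = -1604433592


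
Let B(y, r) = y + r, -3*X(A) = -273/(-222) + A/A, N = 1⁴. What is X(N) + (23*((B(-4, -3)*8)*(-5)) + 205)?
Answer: 491675/74 ≈ 6644.3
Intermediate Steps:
N = 1
X(A) = -55/74 (X(A) = -(-273/(-222) + A/A)/3 = -(-273*(-1/222) + 1)/3 = -(91/74 + 1)/3 = -⅓*165/74 = -55/74)
B(y, r) = r + y
X(N) + (23*((B(-4, -3)*8)*(-5)) + 205) = -55/74 + (23*(((-3 - 4)*8)*(-5)) + 205) = -55/74 + (23*(-7*8*(-5)) + 205) = -55/74 + (23*(-56*(-5)) + 205) = -55/74 + (23*280 + 205) = -55/74 + (6440 + 205) = -55/74 + 6645 = 491675/74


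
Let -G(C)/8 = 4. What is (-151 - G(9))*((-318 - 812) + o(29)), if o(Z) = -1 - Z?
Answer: 138040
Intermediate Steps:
G(C) = -32 (G(C) = -8*4 = -32)
(-151 - G(9))*((-318 - 812) + o(29)) = (-151 - 1*(-32))*((-318 - 812) + (-1 - 1*29)) = (-151 + 32)*(-1130 + (-1 - 29)) = -119*(-1130 - 30) = -119*(-1160) = 138040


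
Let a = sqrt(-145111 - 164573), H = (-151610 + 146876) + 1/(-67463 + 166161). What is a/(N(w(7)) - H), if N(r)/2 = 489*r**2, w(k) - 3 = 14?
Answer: 197396*I*sqrt(77421)/28363436447 ≈ 0.0019365*I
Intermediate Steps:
w(k) = 17 (w(k) = 3 + 14 = 17)
H = -467236331/98698 (H = -4734 + 1/98698 = -467236331/98698 ≈ -4734.0)
N(r) = 978*r**2 (N(r) = 2*(489*r**2) = 978*r**2)
a = 2*I*sqrt(77421) (a = sqrt(-309684) = 2*I*sqrt(77421) ≈ 556.49*I)
a/(N(w(7)) - H) = (2*I*sqrt(77421))/(978*17**2 - 1*(-467236331/98698)) = (2*I*sqrt(77421))/(978*289 + 467236331/98698) = (2*I*sqrt(77421))/(282642 + 467236331/98698) = (2*I*sqrt(77421))/(28363436447/98698) = (2*I*sqrt(77421))*(98698/28363436447) = 197396*I*sqrt(77421)/28363436447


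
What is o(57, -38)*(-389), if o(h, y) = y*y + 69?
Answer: -588557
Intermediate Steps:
o(h, y) = 69 + y² (o(h, y) = y² + 69 = 69 + y²)
o(57, -38)*(-389) = (69 + (-38)²)*(-389) = (69 + 1444)*(-389) = 1513*(-389) = -588557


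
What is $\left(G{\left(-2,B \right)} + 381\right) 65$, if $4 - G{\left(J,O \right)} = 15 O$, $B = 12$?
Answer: $13325$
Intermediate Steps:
$G{\left(J,O \right)} = 4 - 15 O$
$\left(G{\left(-2,B \right)} + 381\right) 65 = \left(\left(4 - 180\right) + 381\right) 65 = \left(-176 + 381\right) 65 = 205 \cdot 65 = 13325$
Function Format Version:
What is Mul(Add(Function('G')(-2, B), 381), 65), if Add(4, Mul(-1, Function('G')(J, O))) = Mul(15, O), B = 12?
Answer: 13325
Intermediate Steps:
Function('G')(J, O) = Add(4, Mul(-15, O)) (Function('G')(J, O) = Add(4, Mul(-1, Mul(15, O))) = Add(4, Mul(-15, O)))
Mul(Add(Function('G')(-2, B), 381), 65) = Mul(Add(Add(4, Mul(-15, 12)), 381), 65) = Mul(Add(Add(4, -180), 381), 65) = Mul(Add(-176, 381), 65) = Mul(205, 65) = 13325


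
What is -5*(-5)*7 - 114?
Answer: 61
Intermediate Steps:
-5*(-5)*7 - 114 = 25*7 - 114 = 175 - 114 = 61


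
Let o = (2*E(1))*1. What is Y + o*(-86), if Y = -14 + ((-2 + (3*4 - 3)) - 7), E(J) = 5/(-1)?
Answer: 846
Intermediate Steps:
E(J) = -5 (E(J) = 5*(-1) = -5)
Y = -14 (Y = -14 + ((-2 + (12 - 3)) - 7) = -14 + ((-2 + 9) - 7) = -14 + (7 - 7) = -14 + 0 = -14)
o = -10 (o = (2*(-5))*1 = -10*1 = -10)
Y + o*(-86) = -14 - 10*(-86) = -14 + 860 = 846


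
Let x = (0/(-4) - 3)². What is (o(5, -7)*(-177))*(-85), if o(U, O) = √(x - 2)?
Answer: 15045*√7 ≈ 39805.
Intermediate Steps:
x = 9 (x = (0*(-¼) - 3)² = (0 - 3)² = (-3)² = 9)
o(U, O) = √7 (o(U, O) = √(9 - 2) = √7)
(o(5, -7)*(-177))*(-85) = (√7*(-177))*(-85) = -177*√7*(-85) = 15045*√7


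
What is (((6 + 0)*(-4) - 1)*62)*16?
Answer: -24800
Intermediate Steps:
(((6 + 0)*(-4) - 1)*62)*16 = ((6*(-4) - 1)*62)*16 = ((-24 - 1)*62)*16 = -25*62*16 = -1550*16 = -24800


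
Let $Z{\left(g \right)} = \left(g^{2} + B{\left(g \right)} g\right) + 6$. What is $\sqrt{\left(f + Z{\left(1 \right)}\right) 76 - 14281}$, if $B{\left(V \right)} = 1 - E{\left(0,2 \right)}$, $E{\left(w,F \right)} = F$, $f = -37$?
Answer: $i \sqrt{16637} \approx 128.98 i$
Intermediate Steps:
$B{\left(V \right)} = -1$ ($B{\left(V \right)} = 1 - 2 = -1$)
$Z{\left(g \right)} = 6 + g^{2} - g$ ($Z{\left(g \right)} = \left(g^{2} - g\right) + 6 = 6 + g^{2} - g$)
$\sqrt{\left(f + Z{\left(1 \right)}\right) 76 - 14281} = \sqrt{\left(-37 + \left(6 + 1^{2} - 1\right)\right) 76 - 14281} = \sqrt{\left(-37 + \left(6 + 1 - 1\right)\right) 76 - 14281} = \sqrt{\left(-37 + 6\right) 76 - 14281} = \sqrt{\left(-31\right) 76 - 14281} = \sqrt{-2356 - 14281} = \sqrt{-16637} = i \sqrt{16637}$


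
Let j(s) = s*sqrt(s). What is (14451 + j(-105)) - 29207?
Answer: -14756 - 105*I*sqrt(105) ≈ -14756.0 - 1075.9*I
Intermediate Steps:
j(s) = s**(3/2)
(14451 + j(-105)) - 29207 = (14451 + (-105)**(3/2)) - 29207 = (14451 - 105*I*sqrt(105)) - 29207 = -14756 - 105*I*sqrt(105)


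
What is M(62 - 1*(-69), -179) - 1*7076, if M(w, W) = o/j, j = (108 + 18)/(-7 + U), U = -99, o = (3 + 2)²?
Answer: -447113/63 ≈ -7097.0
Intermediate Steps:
o = 25 (o = 5² = 25)
j = -63/53 (j = (108 + 18)/(-7 - 99) = 126/(-106) = 126*(-1/106) = -63/53 ≈ -1.1887)
M(w, W) = -1325/63 (M(w, W) = 25/(-63/53) = 25*(-53/63) = -1325/63)
M(62 - 1*(-69), -179) - 1*7076 = -1325/63 - 1*7076 = -1325/63 - 7076 = -447113/63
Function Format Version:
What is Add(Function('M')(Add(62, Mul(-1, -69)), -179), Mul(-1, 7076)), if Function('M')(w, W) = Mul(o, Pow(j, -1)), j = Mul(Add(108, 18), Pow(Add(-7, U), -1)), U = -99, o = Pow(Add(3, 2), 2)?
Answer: Rational(-447113, 63) ≈ -7097.0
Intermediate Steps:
o = 25 (o = Pow(5, 2) = 25)
j = Rational(-63, 53) (j = Mul(Add(108, 18), Pow(Add(-7, -99), -1)) = Mul(126, Pow(-106, -1)) = Mul(126, Rational(-1, 106)) = Rational(-63, 53) ≈ -1.1887)
Function('M')(w, W) = Rational(-1325, 63) (Function('M')(w, W) = Mul(25, Pow(Rational(-63, 53), -1)) = Mul(25, Rational(-53, 63)) = Rational(-1325, 63))
Add(Function('M')(Add(62, Mul(-1, -69)), -179), Mul(-1, 7076)) = Add(Rational(-1325, 63), Mul(-1, 7076)) = Add(Rational(-1325, 63), -7076) = Rational(-447113, 63)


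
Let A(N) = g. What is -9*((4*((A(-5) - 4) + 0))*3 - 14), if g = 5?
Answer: 18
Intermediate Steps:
A(N) = 5
-9*((4*((A(-5) - 4) + 0))*3 - 14) = -9*((4*((5 - 4) + 0))*3 - 14) = -9*((4*(1 + 0))*3 - 14) = -9*((4*1)*3 - 14) = -9*(4*3 - 14) = -9*(12 - 14) = -9*(-2) = 18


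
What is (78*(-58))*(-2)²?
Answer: -18096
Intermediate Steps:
(78*(-58))*(-2)² = -4524*4 = -18096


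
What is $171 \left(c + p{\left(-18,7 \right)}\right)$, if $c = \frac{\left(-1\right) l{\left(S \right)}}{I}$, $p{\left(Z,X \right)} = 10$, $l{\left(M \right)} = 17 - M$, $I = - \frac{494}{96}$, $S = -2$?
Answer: $\frac{30438}{13} \approx 2341.4$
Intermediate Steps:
$I = - \frac{247}{48}$ ($I = \left(-494\right) \frac{1}{96} = - \frac{247}{48} \approx -5.1458$)
$c = \frac{48}{13}$ ($c = \frac{\left(-1\right) \left(17 - -2\right)}{- \frac{247}{48}} = - (17 + 2) \left(- \frac{48}{247}\right) = \left(-1\right) 19 \left(- \frac{48}{247}\right) = \left(-19\right) \left(- \frac{48}{247}\right) = \frac{48}{13} \approx 3.6923$)
$171 \left(c + p{\left(-18,7 \right)}\right) = 171 \left(\frac{48}{13} + 10\right) = 171 \cdot \frac{178}{13} = \frac{30438}{13}$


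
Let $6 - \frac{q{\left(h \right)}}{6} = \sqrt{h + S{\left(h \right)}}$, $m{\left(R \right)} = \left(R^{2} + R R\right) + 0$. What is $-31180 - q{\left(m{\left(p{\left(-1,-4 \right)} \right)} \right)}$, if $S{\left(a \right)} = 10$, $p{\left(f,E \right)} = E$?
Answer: $-31216 + 6 \sqrt{42} \approx -31177.0$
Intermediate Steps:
$m{\left(R \right)} = 2 R^{2}$ ($m{\left(R \right)} = \left(R^{2} + R^{2}\right) + 0 = 2 R^{2} + 0 = 2 R^{2}$)
$q{\left(h \right)} = 36 - 6 \sqrt{10 + h}$ ($q{\left(h \right)} = 36 - 6 \sqrt{h + 10} = 36 - 6 \sqrt{10 + h}$)
$-31180 - q{\left(m{\left(p{\left(-1,-4 \right)} \right)} \right)} = -31180 - \left(36 - 6 \sqrt{10 + 2 \left(-4\right)^{2}}\right) = -31180 - \left(36 - 6 \sqrt{10 + 2 \cdot 16}\right) = -31180 - \left(36 - 6 \sqrt{10 + 32}\right) = -31180 - \left(36 - 6 \sqrt{42}\right) = -31216 + 6 \sqrt{42}$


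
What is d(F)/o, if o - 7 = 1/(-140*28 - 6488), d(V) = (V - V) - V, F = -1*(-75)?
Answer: -52040/4857 ≈ -10.714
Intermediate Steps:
F = 75
d(V) = -V (d(V) = 0 - V = -V)
o = 72855/10408 (o = 7 + 1/(-140*28 - 6488) = 7 + 1/(-3920 - 6488) = 7 + 1/(-10408) = 7 - 1/10408 = 72855/10408 ≈ 6.9999)
d(F)/o = (-1*75)/(72855/10408) = -75*10408/72855 = -52040/4857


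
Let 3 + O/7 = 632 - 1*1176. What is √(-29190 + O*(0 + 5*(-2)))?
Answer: 10*√91 ≈ 95.394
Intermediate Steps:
O = -3829 (O = -21 + 7*(632 - 1*1176) = -21 + 7*(632 - 1176) = -21 + 7*(-544) = -21 - 3808 = -3829)
√(-29190 + O*(0 + 5*(-2))) = √(-29190 - 3829*(0 + 5*(-2))) = √(-29190 - 3829*(0 - 10)) = √(-29190 - 3829*(-10)) = √(-29190 + 38290) = √9100 = 10*√91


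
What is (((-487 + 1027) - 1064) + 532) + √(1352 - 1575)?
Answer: 8 + I*√223 ≈ 8.0 + 14.933*I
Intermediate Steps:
(((-487 + 1027) - 1064) + 532) + √(1352 - 1575) = ((540 - 1064) + 532) + √(-223) = (-524 + 532) + I*√223 = 8 + I*√223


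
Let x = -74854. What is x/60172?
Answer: -37427/30086 ≈ -1.2440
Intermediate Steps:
x/60172 = -74854/60172 = -74854*1/60172 = -37427/30086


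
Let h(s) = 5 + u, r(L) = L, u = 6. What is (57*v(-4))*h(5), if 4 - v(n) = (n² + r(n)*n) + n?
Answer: -15048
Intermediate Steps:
h(s) = 11 (h(s) = 5 + 6 = 11)
v(n) = 4 - n - 2*n² (v(n) = 4 - ((n² + n*n) + n) = 4 - ((n² + n²) + n) = 4 - (2*n² + n) = 4 - (n + 2*n²) = 4 + (-n - 2*n²) = 4 - n - 2*n²)
(57*v(-4))*h(5) = (57*(4 - 1*(-4) - 2*(-4)²))*11 = (57*(4 + 4 - 2*16))*11 = (57*(4 + 4 - 32))*11 = (57*(-24))*11 = -1368*11 = -15048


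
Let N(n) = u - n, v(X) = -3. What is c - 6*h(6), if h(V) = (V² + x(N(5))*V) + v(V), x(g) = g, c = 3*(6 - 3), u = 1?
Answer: -45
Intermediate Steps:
N(n) = 1 - n
c = 9 (c = 3*3 = 9)
h(V) = -3 + V² - 4*V (h(V) = (V² + (1 - 1*5)*V) - 3 = (V² + (1 - 5)*V) - 3 = (V² - 4*V) - 3 = -3 + V² - 4*V)
c - 6*h(6) = 9 - 6*(-3 + 6² - 4*6) = 9 - 6*(-3 + 36 - 24) = 9 - 6*9 = 9 - 54 = -45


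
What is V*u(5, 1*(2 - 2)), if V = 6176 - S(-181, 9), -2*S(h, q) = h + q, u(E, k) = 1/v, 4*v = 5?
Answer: 4872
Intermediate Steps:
v = 5/4 (v = (¼)*5 = 5/4 ≈ 1.2500)
u(E, k) = ⅘ (u(E, k) = 1/(5/4) = ⅘)
S(h, q) = -h/2 - q/2 (S(h, q) = -(h + q)/2 = -h/2 - q/2)
V = 6090 (V = 6176 - (-½*(-181) - ½*9) = 6176 - (181/2 - 9/2) = 6176 - 1*86 = 6176 - 86 = 6090)
V*u(5, 1*(2 - 2)) = 6090*(⅘) = 4872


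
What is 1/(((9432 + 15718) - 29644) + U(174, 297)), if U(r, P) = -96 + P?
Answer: -1/4293 ≈ -0.00023294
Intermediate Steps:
1/(((9432 + 15718) - 29644) + U(174, 297)) = 1/(((9432 + 15718) - 29644) + (-96 + 297)) = 1/((25150 - 29644) + 201) = 1/(-4494 + 201) = 1/(-4293) = -1/4293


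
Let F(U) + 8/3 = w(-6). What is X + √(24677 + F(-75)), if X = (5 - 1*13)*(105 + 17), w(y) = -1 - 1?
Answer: -976 + √222051/3 ≈ -818.93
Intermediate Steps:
w(y) = -2
F(U) = -14/3 (F(U) = -8/3 - 2 = -14/3)
X = -976 (X = (5 - 13)*122 = -8*122 = -976)
X + √(24677 + F(-75)) = -976 + √(24677 - 14/3) = -976 + √(74017/3) = -976 + √222051/3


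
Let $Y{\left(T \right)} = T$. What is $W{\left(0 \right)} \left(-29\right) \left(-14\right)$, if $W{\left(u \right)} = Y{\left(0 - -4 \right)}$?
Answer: $1624$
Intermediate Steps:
$W{\left(u \right)} = 4$ ($W{\left(u \right)} = 0 - -4 = 0 + 4 = 4$)
$W{\left(0 \right)} \left(-29\right) \left(-14\right) = 4 \left(-29\right) \left(-14\right) = \left(-116\right) \left(-14\right) = 1624$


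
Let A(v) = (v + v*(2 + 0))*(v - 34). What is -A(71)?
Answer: -7881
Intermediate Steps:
A(v) = 3*v*(-34 + v) (A(v) = (v + v*2)*(-34 + v) = (v + 2*v)*(-34 + v) = (3*v)*(-34 + v) = 3*v*(-34 + v))
-A(71) = -3*71*(-34 + 71) = -3*71*37 = -1*7881 = -7881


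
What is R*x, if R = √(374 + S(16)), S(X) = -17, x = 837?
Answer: 837*√357 ≈ 15815.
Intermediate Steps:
R = √357 (R = √(374 - 17) = √357 ≈ 18.894)
R*x = √357*837 = 837*√357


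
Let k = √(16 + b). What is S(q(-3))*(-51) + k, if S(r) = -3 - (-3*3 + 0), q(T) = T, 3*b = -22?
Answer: -306 + √78/3 ≈ -303.06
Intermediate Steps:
b = -22/3 (b = (⅓)*(-22) = -22/3 ≈ -7.3333)
k = √78/3 (k = √(16 - 22/3) = √(26/3) = √78/3 ≈ 2.9439)
S(r) = 6 (S(r) = -3 - (-9 + 0) = -3 - 1*(-9) = -3 + 9 = 6)
S(q(-3))*(-51) + k = 6*(-51) + √78/3 = -306 + √78/3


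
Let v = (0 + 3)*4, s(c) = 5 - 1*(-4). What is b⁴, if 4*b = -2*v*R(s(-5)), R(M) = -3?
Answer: 104976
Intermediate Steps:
s(c) = 9 (s(c) = 5 + 4 = 9)
v = 12 (v = 3*4 = 12)
b = 18 (b = (-24*(-3))/4 = (-2*(-36))/4 = (¼)*72 = 18)
b⁴ = 18⁴ = 104976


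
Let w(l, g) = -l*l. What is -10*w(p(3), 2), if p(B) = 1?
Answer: 10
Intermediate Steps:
w(l, g) = -l²
-10*w(p(3), 2) = -(-10)*1² = -(-10) = -10*(-1) = 10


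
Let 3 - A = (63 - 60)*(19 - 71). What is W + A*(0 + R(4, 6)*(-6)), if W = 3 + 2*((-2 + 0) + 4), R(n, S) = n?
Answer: -3809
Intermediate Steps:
W = 7 (W = 3 + 2*(-2 + 4) = 3 + 2*2 = 3 + 4 = 7)
A = 159 (A = 3 - (63 - 60)*(19 - 71) = 3 - 3*(-52) = 3 - 1*(-156) = 3 + 156 = 159)
W + A*(0 + R(4, 6)*(-6)) = 7 + 159*(0 + 4*(-6)) = 7 + 159*(0 - 24) = 7 + 159*(-24) = 7 - 3816 = -3809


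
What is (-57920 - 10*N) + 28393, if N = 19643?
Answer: -225957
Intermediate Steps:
(-57920 - 10*N) + 28393 = (-57920 - 10*19643) + 28393 = (-57920 - 196430) + 28393 = -254350 + 28393 = -225957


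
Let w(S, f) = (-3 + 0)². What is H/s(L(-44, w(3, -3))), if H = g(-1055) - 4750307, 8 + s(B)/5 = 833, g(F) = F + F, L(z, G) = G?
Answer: -1584139/1375 ≈ -1152.1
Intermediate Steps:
w(S, f) = 9 (w(S, f) = (-3)² = 9)
g(F) = 2*F
s(B) = 4125 (s(B) = -40 + 5*833 = -40 + 4165 = 4125)
H = -4752417 (H = 2*(-1055) - 4750307 = -2110 - 4750307 = -4752417)
H/s(L(-44, w(3, -3))) = -4752417/4125 = -4752417*1/4125 = -1584139/1375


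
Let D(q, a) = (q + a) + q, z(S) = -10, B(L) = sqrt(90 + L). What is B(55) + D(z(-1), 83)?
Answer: 63 + sqrt(145) ≈ 75.042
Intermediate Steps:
D(q, a) = a + 2*q (D(q, a) = (a + q) + q = a + 2*q)
B(55) + D(z(-1), 83) = sqrt(90 + 55) + (83 + 2*(-10)) = sqrt(145) + (83 - 20) = sqrt(145) + 63 = 63 + sqrt(145)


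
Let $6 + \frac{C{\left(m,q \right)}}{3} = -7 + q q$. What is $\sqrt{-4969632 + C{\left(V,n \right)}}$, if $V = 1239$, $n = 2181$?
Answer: $2 \sqrt{2325153} \approx 3049.7$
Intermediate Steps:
$C{\left(m,q \right)} = -39 + 3 q^{2}$ ($C{\left(m,q \right)} = -18 + 3 \left(-7 + q q\right) = -18 + 3 \left(-7 + q^{2}\right) = -18 + \left(-21 + 3 q^{2}\right) = -39 + 3 q^{2}$)
$\sqrt{-4969632 + C{\left(V,n \right)}} = \sqrt{-4969632 - \left(39 - 3 \cdot 2181^{2}\right)} = \sqrt{-4969632 + \left(-39 + 3 \cdot 4756761\right)} = \sqrt{-4969632 + \left(-39 + 14270283\right)} = \sqrt{-4969632 + 14270244} = \sqrt{9300612} = 2 \sqrt{2325153}$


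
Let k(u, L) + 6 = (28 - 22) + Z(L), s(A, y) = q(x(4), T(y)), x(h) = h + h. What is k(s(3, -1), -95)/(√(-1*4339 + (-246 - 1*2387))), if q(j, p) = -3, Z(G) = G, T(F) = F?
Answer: 95*I*√1743/3486 ≈ 1.1377*I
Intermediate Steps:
x(h) = 2*h
s(A, y) = -3
k(u, L) = L (k(u, L) = -6 + ((28 - 22) + L) = -6 + (6 + L) = L)
k(s(3, -1), -95)/(√(-1*4339 + (-246 - 1*2387))) = -95/√(-1*4339 + (-246 - 1*2387)) = -95/√(-4339 + (-246 - 2387)) = -95/√(-4339 - 2633) = -95*(-I*√1743/3486) = -(-95)*I*√1743/3486 = 95*I*√1743/3486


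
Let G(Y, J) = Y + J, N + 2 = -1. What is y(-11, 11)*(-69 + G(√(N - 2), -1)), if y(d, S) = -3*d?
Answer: -2310 + 33*I*√5 ≈ -2310.0 + 73.79*I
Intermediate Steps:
N = -3 (N = -2 - 1 = -3)
G(Y, J) = J + Y
y(-11, 11)*(-69 + G(√(N - 2), -1)) = (-3*(-11))*(-69 + (-1 + √(-3 - 2))) = 33*(-69 + (-1 + √(-5))) = 33*(-69 + (-1 + I*√5)) = 33*(-70 + I*√5) = -2310 + 33*I*√5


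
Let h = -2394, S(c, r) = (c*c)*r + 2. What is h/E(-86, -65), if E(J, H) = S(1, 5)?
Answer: -342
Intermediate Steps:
S(c, r) = 2 + r*c**2 (S(c, r) = c**2*r + 2 = r*c**2 + 2 = 2 + r*c**2)
E(J, H) = 7 (E(J, H) = 2 + 5*1**2 = 2 + 5*1 = 2 + 5 = 7)
h/E(-86, -65) = -2394/7 = -2394*1/7 = -342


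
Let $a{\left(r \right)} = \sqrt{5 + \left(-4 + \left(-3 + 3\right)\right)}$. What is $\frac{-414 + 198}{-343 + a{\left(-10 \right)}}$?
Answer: $\frac{12}{19} \approx 0.63158$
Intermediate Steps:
$a{\left(r \right)} = 1$ ($a{\left(r \right)} = \sqrt{5 + \left(-4 + 0\right)} = \sqrt{5 - 4} = \sqrt{1} = 1$)
$\frac{-414 + 198}{-343 + a{\left(-10 \right)}} = \frac{-414 + 198}{-343 + 1} = - \frac{216}{-342} = \left(-216\right) \left(- \frac{1}{342}\right) = \frac{12}{19}$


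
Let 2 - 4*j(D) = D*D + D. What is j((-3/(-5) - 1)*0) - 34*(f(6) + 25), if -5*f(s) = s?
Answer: -8087/10 ≈ -808.70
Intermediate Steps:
f(s) = -s/5
j(D) = ½ - D/4 - D²/4 (j(D) = ½ - (D*D + D)/4 = ½ - (D² + D)/4 = ½ - (D + D²)/4 = ½ + (-D/4 - D²/4) = ½ - D/4 - D²/4)
j((-3/(-5) - 1)*0) - 34*(f(6) + 25) = (½ - (-3/(-5) - 1)*0/4 - ((-3/(-5) - 1)*0)²/4) - 34*(-⅕*6 + 25) = (½ - (-3*(-⅕) - 1)*0/4 - ((-3*(-⅕) - 1)*0)²/4) - 34*(-6/5 + 25) = (½ - (⅗ - 1)*0/4 - ((⅗ - 1)*0)²/4) - 34*119/5 = (½ - (-1)*0/10 - (-⅖*0)²/4) - 4046/5 = (½ - ¼*0 - ¼*0²) - 4046/5 = (½ + 0 - ¼*0) - 4046/5 = (½ + 0 + 0) - 4046/5 = ½ - 4046/5 = -8087/10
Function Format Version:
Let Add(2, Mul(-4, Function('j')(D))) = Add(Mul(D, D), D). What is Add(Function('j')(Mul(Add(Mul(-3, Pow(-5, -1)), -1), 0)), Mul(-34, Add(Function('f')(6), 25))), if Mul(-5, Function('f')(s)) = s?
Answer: Rational(-8087, 10) ≈ -808.70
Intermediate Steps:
Function('f')(s) = Mul(Rational(-1, 5), s)
Function('j')(D) = Add(Rational(1, 2), Mul(Rational(-1, 4), D), Mul(Rational(-1, 4), Pow(D, 2))) (Function('j')(D) = Add(Rational(1, 2), Mul(Rational(-1, 4), Add(Mul(D, D), D))) = Add(Rational(1, 2), Mul(Rational(-1, 4), Add(Pow(D, 2), D))) = Add(Rational(1, 2), Mul(Rational(-1, 4), Add(D, Pow(D, 2)))) = Add(Rational(1, 2), Add(Mul(Rational(-1, 4), D), Mul(Rational(-1, 4), Pow(D, 2)))) = Add(Rational(1, 2), Mul(Rational(-1, 4), D), Mul(Rational(-1, 4), Pow(D, 2))))
Add(Function('j')(Mul(Add(Mul(-3, Pow(-5, -1)), -1), 0)), Mul(-34, Add(Function('f')(6), 25))) = Add(Add(Rational(1, 2), Mul(Rational(-1, 4), Mul(Add(Mul(-3, Pow(-5, -1)), -1), 0)), Mul(Rational(-1, 4), Pow(Mul(Add(Mul(-3, Pow(-5, -1)), -1), 0), 2))), Mul(-34, Add(Mul(Rational(-1, 5), 6), 25))) = Add(Add(Rational(1, 2), Mul(Rational(-1, 4), Mul(Add(Mul(-3, Rational(-1, 5)), -1), 0)), Mul(Rational(-1, 4), Pow(Mul(Add(Mul(-3, Rational(-1, 5)), -1), 0), 2))), Mul(-34, Add(Rational(-6, 5), 25))) = Add(Add(Rational(1, 2), Mul(Rational(-1, 4), Mul(Add(Rational(3, 5), -1), 0)), Mul(Rational(-1, 4), Pow(Mul(Add(Rational(3, 5), -1), 0), 2))), Mul(-34, Rational(119, 5))) = Add(Add(Rational(1, 2), Mul(Rational(-1, 4), Mul(Rational(-2, 5), 0)), Mul(Rational(-1, 4), Pow(Mul(Rational(-2, 5), 0), 2))), Rational(-4046, 5)) = Add(Add(Rational(1, 2), Mul(Rational(-1, 4), 0), Mul(Rational(-1, 4), Pow(0, 2))), Rational(-4046, 5)) = Add(Add(Rational(1, 2), 0, Mul(Rational(-1, 4), 0)), Rational(-4046, 5)) = Add(Add(Rational(1, 2), 0, 0), Rational(-4046, 5)) = Add(Rational(1, 2), Rational(-4046, 5)) = Rational(-8087, 10)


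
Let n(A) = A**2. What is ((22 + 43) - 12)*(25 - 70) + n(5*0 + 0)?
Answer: -2385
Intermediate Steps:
((22 + 43) - 12)*(25 - 70) + n(5*0 + 0) = ((22 + 43) - 12)*(25 - 70) + (5*0 + 0)**2 = (65 - 12)*(-45) + (0 + 0)**2 = 53*(-45) + 0**2 = -2385 + 0 = -2385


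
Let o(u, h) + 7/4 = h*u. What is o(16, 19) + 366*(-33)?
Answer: -47103/4 ≈ -11776.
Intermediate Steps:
o(u, h) = -7/4 + h*u
o(16, 19) + 366*(-33) = (-7/4 + 19*16) + 366*(-33) = (-7/4 + 304) - 12078 = 1209/4 - 12078 = -47103/4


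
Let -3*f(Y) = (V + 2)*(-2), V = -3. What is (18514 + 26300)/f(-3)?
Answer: -67221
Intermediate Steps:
f(Y) = -⅔ (f(Y) = -(-3 + 2)*(-2)/3 = -(-1)*(-2)/3 = -⅓*2 = -⅔)
(18514 + 26300)/f(-3) = (18514 + 26300)/(-⅔) = 44814*(-3/2) = -67221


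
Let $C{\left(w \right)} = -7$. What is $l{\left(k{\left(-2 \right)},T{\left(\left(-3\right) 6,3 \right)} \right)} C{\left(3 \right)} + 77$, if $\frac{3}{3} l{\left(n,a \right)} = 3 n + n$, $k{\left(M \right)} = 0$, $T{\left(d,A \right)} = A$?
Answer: $77$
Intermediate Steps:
$l{\left(n,a \right)} = 4 n$ ($l{\left(n,a \right)} = 3 n + n = 4 n$)
$l{\left(k{\left(-2 \right)},T{\left(\left(-3\right) 6,3 \right)} \right)} C{\left(3 \right)} + 77 = 4 \cdot 0 \left(-7\right) + 77 = 0 \left(-7\right) + 77 = 0 + 77 = 77$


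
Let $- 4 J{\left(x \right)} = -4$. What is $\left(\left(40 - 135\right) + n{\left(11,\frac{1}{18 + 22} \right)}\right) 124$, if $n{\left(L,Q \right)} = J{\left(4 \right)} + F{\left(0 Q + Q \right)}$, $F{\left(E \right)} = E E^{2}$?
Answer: $- \frac{186495969}{16000} \approx -11656.0$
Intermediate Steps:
$F{\left(E \right)} = E^{3}$
$J{\left(x \right)} = 1$ ($J{\left(x \right)} = \left(- \frac{1}{4}\right) \left(-4\right) = 1$)
$n{\left(L,Q \right)} = 1 + Q^{3}$ ($n{\left(L,Q \right)} = 1 + \left(0 Q + Q\right)^{3} = 1 + \left(0 + Q\right)^{3} = 1 + Q^{3}$)
$\left(\left(40 - 135\right) + n{\left(11,\frac{1}{18 + 22} \right)}\right) 124 = \left(\left(40 - 135\right) + \left(1 + \left(\frac{1}{18 + 22}\right)^{3}\right)\right) 124 = \left(-95 + \left(1 + \left(\frac{1}{40}\right)^{3}\right)\right) 124 = \left(-95 + \left(1 + \frac{1}{64000}\right)\right) 124 = \left(-95 + \frac{64001}{64000}\right) 124 = \left(- \frac{6015999}{64000}\right) 124 = - \frac{186495969}{16000}$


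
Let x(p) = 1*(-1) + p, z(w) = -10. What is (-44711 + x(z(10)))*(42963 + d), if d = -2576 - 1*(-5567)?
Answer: -2055154788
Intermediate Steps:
x(p) = -1 + p
d = 2991 (d = -2576 + 5567 = 2991)
(-44711 + x(z(10)))*(42963 + d) = (-44711 + (-1 - 10))*(42963 + 2991) = (-44711 - 11)*45954 = -44722*45954 = -2055154788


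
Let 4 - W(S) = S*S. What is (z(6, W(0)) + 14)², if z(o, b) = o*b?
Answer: 1444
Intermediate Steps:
W(S) = 4 - S² (W(S) = 4 - S*S = 4 - S²)
z(o, b) = b*o
(z(6, W(0)) + 14)² = ((4 - 1*0²)*6 + 14)² = ((4 - 1*0)*6 + 14)² = ((4 + 0)*6 + 14)² = (4*6 + 14)² = (24 + 14)² = 38² = 1444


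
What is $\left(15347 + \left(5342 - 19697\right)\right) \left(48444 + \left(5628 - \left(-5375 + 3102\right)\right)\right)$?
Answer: $55894240$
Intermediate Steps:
$\left(15347 + \left(5342 - 19697\right)\right) \left(48444 + \left(5628 - \left(-5375 + 3102\right)\right)\right) = \left(15347 + \left(5342 - 19697\right)\right) \left(48444 + \left(5628 - -2273\right)\right) = \left(15347 - 14355\right) \left(48444 + \left(5628 + 2273\right)\right) = 992 \left(48444 + 7901\right) = 992 \cdot 56345 = 55894240$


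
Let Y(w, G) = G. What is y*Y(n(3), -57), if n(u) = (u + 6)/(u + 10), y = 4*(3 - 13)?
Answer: 2280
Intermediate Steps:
y = -40 (y = 4*(-10) = -40)
n(u) = (6 + u)/(10 + u)
y*Y(n(3), -57) = -40*(-57) = 2280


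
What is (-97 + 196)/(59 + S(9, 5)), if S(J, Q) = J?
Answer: 99/68 ≈ 1.4559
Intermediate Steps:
(-97 + 196)/(59 + S(9, 5)) = (-97 + 196)/(59 + 9) = 99/68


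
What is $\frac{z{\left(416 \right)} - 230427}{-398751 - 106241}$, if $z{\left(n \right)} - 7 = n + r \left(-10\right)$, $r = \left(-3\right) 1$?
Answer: $\frac{114987}{252496} \approx 0.4554$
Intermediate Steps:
$r = -3$
$z{\left(n \right)} = 37 + n$ ($z{\left(n \right)} = 7 + \left(n - -30\right) = 7 + \left(n + 30\right) = 7 + \left(30 + n\right) = 37 + n$)
$\frac{z{\left(416 \right)} - 230427}{-398751 - 106241} = \frac{\left(37 + 416\right) - 230427}{-398751 - 106241} = \frac{453 - 230427}{-504992} = \left(-229974\right) \left(- \frac{1}{504992}\right) = \frac{114987}{252496}$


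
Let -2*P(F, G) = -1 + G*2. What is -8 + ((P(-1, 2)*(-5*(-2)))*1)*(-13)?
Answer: 187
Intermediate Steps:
P(F, G) = ½ - G (P(F, G) = -(-1 + G*2)/2 = -(-1 + 2*G)/2 = ½ - G)
-8 + ((P(-1, 2)*(-5*(-2)))*1)*(-13) = -8 + (((½ - 1*2)*(-5*(-2)))*1)*(-13) = -8 + (((½ - 2)*10)*1)*(-13) = -8 + (-3/2*10*1)*(-13) = -8 - 15*1*(-13) = -8 - 15*(-13) = -8 + 195 = 187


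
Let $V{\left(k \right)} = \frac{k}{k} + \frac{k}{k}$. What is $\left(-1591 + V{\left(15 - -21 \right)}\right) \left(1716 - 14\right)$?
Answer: $-2704478$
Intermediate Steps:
$V{\left(k \right)} = 2$ ($V{\left(k \right)} = 1 + 1 = 2$)
$\left(-1591 + V{\left(15 - -21 \right)}\right) \left(1716 - 14\right) = \left(-1591 + 2\right) \left(1716 - 14\right) = \left(-1589\right) 1702 = -2704478$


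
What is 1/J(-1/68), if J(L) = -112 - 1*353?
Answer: -1/465 ≈ -0.0021505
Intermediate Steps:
J(L) = -465 (J(L) = -112 - 353 = -465)
1/J(-1/68) = 1/(-465) = -1/465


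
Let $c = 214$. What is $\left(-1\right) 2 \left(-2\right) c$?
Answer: $856$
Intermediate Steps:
$\left(-1\right) 2 \left(-2\right) c = \left(-1\right) 2 \left(-2\right) 214 = \left(-2\right) \left(-2\right) 214 = 4 \cdot 214 = 856$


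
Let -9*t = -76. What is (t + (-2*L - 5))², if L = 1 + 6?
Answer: 9025/81 ≈ 111.42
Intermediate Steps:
L = 7
t = 76/9 (t = -⅑*(-76) = 76/9 ≈ 8.4444)
(t + (-2*L - 5))² = (76/9 + (-2*7 - 5))² = (76/9 + (-14 - 5))² = (76/9 - 19)² = (-95/9)² = 9025/81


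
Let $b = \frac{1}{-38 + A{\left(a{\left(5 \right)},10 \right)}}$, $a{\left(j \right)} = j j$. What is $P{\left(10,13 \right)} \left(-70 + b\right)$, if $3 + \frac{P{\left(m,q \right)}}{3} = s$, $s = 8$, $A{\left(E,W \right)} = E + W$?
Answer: $-1055$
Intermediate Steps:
$a{\left(j \right)} = j^{2}$
$P{\left(m,q \right)} = 15$ ($P{\left(m,q \right)} = -9 + 3 \cdot 8 = -9 + 24 = 15$)
$b = - \frac{1}{3}$ ($b = \frac{1}{-38 + \left(5^{2} + 10\right)} = \frac{1}{-38 + \left(25 + 10\right)} = \frac{1}{-38 + 35} = \frac{1}{-3} = - \frac{1}{3} \approx -0.33333$)
$P{\left(10,13 \right)} \left(-70 + b\right) = 15 \left(-70 - \frac{1}{3}\right) = 15 \left(- \frac{211}{3}\right) = -1055$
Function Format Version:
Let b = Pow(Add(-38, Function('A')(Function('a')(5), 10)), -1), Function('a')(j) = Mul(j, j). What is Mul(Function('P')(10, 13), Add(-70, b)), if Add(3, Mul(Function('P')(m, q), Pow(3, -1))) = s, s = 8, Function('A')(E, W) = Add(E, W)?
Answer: -1055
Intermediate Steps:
Function('a')(j) = Pow(j, 2)
Function('P')(m, q) = 15 (Function('P')(m, q) = Add(-9, Mul(3, 8)) = Add(-9, 24) = 15)
b = Rational(-1, 3) (b = Pow(Add(-38, Add(Pow(5, 2), 10)), -1) = Pow(Add(-38, Add(25, 10)), -1) = Pow(Add(-38, 35), -1) = Pow(-3, -1) = Rational(-1, 3) ≈ -0.33333)
Mul(Function('P')(10, 13), Add(-70, b)) = Mul(15, Add(-70, Rational(-1, 3))) = Mul(15, Rational(-211, 3)) = -1055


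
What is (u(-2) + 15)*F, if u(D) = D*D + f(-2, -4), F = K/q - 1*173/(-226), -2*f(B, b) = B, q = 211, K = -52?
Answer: 247510/23843 ≈ 10.381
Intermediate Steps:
f(B, b) = -B/2
F = 24751/47686 (F = -52/211 - 1*173/(-226) = -52*1/211 - 173*(-1/226) = -52/211 + 173/226 = 24751/47686 ≈ 0.51904)
u(D) = 1 + D**2 (u(D) = D*D - 1/2*(-2) = D**2 + 1 = 1 + D**2)
(u(-2) + 15)*F = ((1 + (-2)**2) + 15)*(24751/47686) = ((1 + 4) + 15)*(24751/47686) = (5 + 15)*(24751/47686) = 20*(24751/47686) = 247510/23843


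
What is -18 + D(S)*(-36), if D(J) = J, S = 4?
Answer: -162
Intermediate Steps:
-18 + D(S)*(-36) = -18 + 4*(-36) = -18 - 144 = -162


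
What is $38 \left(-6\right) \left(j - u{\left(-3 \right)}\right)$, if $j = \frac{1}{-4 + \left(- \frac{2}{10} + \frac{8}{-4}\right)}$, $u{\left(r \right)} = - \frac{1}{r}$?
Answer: $\frac{3496}{31} \approx 112.77$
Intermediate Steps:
$j = - \frac{5}{31}$ ($j = \frac{1}{-4 + \left(\left(-2\right) \frac{1}{10} + 8 \left(- \frac{1}{4}\right)\right)} = \frac{1}{-4 - \frac{11}{5}} = \frac{1}{- \frac{31}{5}} = - \frac{5}{31} \approx -0.16129$)
$38 \left(-6\right) \left(j - u{\left(-3 \right)}\right) = 38 \left(-6\right) \left(- \frac{5}{31} - - \frac{1}{-3}\right) = - 228 \left(- \frac{5}{31} - \left(-1\right) \left(- \frac{1}{3}\right)\right) = - 228 \left(- \frac{5}{31} - \frac{1}{3}\right) = \left(-228\right) \left(- \frac{46}{93}\right) = \frac{3496}{31}$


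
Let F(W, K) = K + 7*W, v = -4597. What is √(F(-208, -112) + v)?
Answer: 3*I*√685 ≈ 78.518*I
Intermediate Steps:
√(F(-208, -112) + v) = √((-112 + 7*(-208)) - 4597) = √((-112 - 1456) - 4597) = √(-1568 - 4597) = √(-6165) = 3*I*√685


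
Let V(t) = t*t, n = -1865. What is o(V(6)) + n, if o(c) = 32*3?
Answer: -1769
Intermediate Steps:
V(t) = t**2
o(c) = 96
o(V(6)) + n = 96 - 1865 = -1769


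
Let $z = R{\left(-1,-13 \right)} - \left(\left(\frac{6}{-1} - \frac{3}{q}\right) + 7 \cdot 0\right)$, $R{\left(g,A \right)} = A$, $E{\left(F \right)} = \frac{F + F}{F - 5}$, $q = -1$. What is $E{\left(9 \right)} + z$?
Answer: $- \frac{11}{2} \approx -5.5$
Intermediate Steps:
$E{\left(F \right)} = \frac{2 F}{-5 + F}$
$z = -10$ ($z = -13 - \left(\left(\frac{6}{-1} - \frac{3}{-1}\right) + 7 \cdot 0\right) = -13 - \left(\left(6 \left(-1\right) - -3\right) + 0\right) = -13 - \left(\left(-6 + 3\right) + 0\right) = -13 - \left(-3 + 0\right) = -13 - -3 = -13 + 3 = -10$)
$E{\left(9 \right)} + z = 2 \cdot 9 \frac{1}{-5 + 9} - 10 = 2 \cdot 9 \cdot \frac{1}{4} - 10 = \frac{9}{2} - 10 = - \frac{11}{2}$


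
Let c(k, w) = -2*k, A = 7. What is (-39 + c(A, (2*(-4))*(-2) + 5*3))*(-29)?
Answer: 1537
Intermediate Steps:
(-39 + c(A, (2*(-4))*(-2) + 5*3))*(-29) = (-39 - 2*7)*(-29) = (-39 - 14)*(-29) = -53*(-29) = 1537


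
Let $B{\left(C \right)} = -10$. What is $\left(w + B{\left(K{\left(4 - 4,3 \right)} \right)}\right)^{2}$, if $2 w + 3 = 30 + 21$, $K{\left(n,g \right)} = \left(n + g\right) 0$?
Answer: $196$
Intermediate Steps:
$K{\left(n,g \right)} = 0$ ($K{\left(n,g \right)} = \left(g + n\right) 0 = 0$)
$w = 24$ ($w = - \frac{3}{2} + \frac{30 + 21}{2} = - \frac{3}{2} + \frac{1}{2} \cdot 51 = - \frac{3}{2} + \frac{51}{2} = 24$)
$\left(w + B{\left(K{\left(4 - 4,3 \right)} \right)}\right)^{2} = \left(24 - 10\right)^{2} = 14^{2} = 196$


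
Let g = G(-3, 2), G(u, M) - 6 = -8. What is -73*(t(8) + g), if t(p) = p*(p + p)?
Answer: -9198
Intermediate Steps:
G(u, M) = -2 (G(u, M) = 6 - 8 = -2)
t(p) = 2*p² (t(p) = p*(2*p) = 2*p²)
g = -2
-73*(t(8) + g) = -73*(2*8² - 2) = -73*(2*64 - 2) = -73*(128 - 2) = -73*126 = -9198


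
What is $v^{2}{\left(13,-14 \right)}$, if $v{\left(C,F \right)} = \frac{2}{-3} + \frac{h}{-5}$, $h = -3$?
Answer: $\frac{1}{225} \approx 0.0044444$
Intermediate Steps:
$v{\left(C,F \right)} = - \frac{1}{15}$ ($v{\left(C,F \right)} = \frac{2}{-3} - \frac{3}{-5} = 2 \left(- \frac{1}{3}\right) - - \frac{3}{5} = - \frac{2}{3} + \frac{3}{5} = - \frac{1}{15}$)
$v^{2}{\left(13,-14 \right)} = \left(- \frac{1}{15}\right)^{2} = \frac{1}{225}$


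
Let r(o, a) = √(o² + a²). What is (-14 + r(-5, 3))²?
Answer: (14 - √34)² ≈ 66.733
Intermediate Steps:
r(o, a) = √(a² + o²)
(-14 + r(-5, 3))² = (-14 + √(3² + (-5)²))² = (-14 + √(9 + 25))² = (-14 + √34)²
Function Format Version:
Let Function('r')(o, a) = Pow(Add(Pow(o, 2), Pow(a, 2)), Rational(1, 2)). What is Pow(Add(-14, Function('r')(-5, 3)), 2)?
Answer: Pow(Add(14, Mul(-1, Pow(34, Rational(1, 2)))), 2) ≈ 66.733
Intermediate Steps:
Function('r')(o, a) = Pow(Add(Pow(a, 2), Pow(o, 2)), Rational(1, 2))
Pow(Add(-14, Function('r')(-5, 3)), 2) = Pow(Add(-14, Pow(Add(Pow(3, 2), Pow(-5, 2)), Rational(1, 2))), 2) = Pow(Add(-14, Pow(Add(9, 25), Rational(1, 2))), 2) = Pow(Add(-14, Pow(34, Rational(1, 2))), 2)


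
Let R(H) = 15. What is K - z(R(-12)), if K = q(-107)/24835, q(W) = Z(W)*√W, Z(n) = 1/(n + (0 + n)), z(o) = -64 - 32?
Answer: 96 - I*√107/5314690 ≈ 96.0 - 1.9463e-6*I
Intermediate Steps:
z(o) = -96
Z(n) = 1/(2*n) (Z(n) = 1/(n + n) = 1/(2*n))
q(W) = 1/(2*√W) (q(W) = (1/(2*W))*√W = 1/(2*√W))
K = -I*√107/5314690 (K = (1/(2*√(-107)))/24835 = ((-I*√107/107)/2)*(1/24835) = -I*√107/214*(1/24835) = -I*√107/5314690 ≈ -1.9463e-6*I)
K - z(R(-12)) = -I*√107/5314690 - 1*(-96) = -I*√107/5314690 + 96 = 96 - I*√107/5314690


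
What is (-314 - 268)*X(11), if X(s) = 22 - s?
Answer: -6402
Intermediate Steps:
(-314 - 268)*X(11) = (-314 - 268)*(22 - 1*11) = -582*(22 - 11) = -582*11 = -6402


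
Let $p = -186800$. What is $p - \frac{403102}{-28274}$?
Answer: $- \frac{2640590049}{14137} \approx -1.8679 \cdot 10^{5}$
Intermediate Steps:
$p - \frac{403102}{-28274} = -186800 - \frac{403102}{-28274} = -186800 - 403102 \left(- \frac{1}{28274}\right) = -186800 - - \frac{201551}{14137} = -186800 + \frac{201551}{14137} = - \frac{2640590049}{14137}$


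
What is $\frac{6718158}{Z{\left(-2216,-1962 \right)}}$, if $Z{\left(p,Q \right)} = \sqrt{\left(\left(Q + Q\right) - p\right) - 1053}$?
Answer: $- \frac{6718158 i \sqrt{2761}}{2761} \approx - 1.2785 \cdot 10^{5} i$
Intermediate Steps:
$Z{\left(p,Q \right)} = \sqrt{-1053 - p + 2 Q}$ ($Z{\left(p,Q \right)} = \sqrt{\left(2 Q - p\right) - 1053} = \sqrt{\left(- p + 2 Q\right) - 1053} = \sqrt{-1053 - p + 2 Q}$)
$\frac{6718158}{Z{\left(-2216,-1962 \right)}} = \frac{6718158}{\sqrt{-1053 - -2216 + 2 \left(-1962\right)}} = \frac{6718158}{\sqrt{-1053 + 2216 - 3924}} = \frac{6718158}{\sqrt{-2761}} = \frac{6718158}{i \sqrt{2761}} = 6718158 \left(- \frac{i \sqrt{2761}}{2761}\right) = - \frac{6718158 i \sqrt{2761}}{2761}$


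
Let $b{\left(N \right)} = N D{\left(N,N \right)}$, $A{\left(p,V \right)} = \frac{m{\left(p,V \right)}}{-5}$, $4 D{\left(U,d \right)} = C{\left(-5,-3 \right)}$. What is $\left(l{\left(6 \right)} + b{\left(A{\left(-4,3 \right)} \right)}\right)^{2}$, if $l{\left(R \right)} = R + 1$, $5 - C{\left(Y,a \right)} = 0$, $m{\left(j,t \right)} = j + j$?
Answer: $81$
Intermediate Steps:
$m{\left(j,t \right)} = 2 j$
$C{\left(Y,a \right)} = 5$ ($C{\left(Y,a \right)} = 5 - 0 = 5 + 0 = 5$)
$D{\left(U,d \right)} = \frac{5}{4}$ ($D{\left(U,d \right)} = \frac{1}{4} \cdot 5 = \frac{5}{4}$)
$A{\left(p,V \right)} = - \frac{2 p}{5}$ ($A{\left(p,V \right)} = \frac{2 p}{-5} = 2 p \left(- \frac{1}{5}\right) = - \frac{2 p}{5}$)
$l{\left(R \right)} = 1 + R$
$b{\left(N \right)} = \frac{5 N}{4}$ ($b{\left(N \right)} = N \frac{5}{4} = \frac{5 N}{4}$)
$\left(l{\left(6 \right)} + b{\left(A{\left(-4,3 \right)} \right)}\right)^{2} = \left(\left(1 + 6\right) + \frac{5 \left(\left(- \frac{2}{5}\right) \left(-4\right)\right)}{4}\right)^{2} = \left(7 + \frac{5}{4} \cdot \frac{8}{5}\right)^{2} = \left(7 + 2\right)^{2} = 9^{2} = 81$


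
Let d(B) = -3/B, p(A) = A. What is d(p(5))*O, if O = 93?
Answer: -279/5 ≈ -55.800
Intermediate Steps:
d(p(5))*O = -3/5*93 = -279/5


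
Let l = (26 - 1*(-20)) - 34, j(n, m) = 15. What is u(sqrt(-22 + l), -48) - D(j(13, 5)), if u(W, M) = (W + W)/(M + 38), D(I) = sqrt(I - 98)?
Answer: I*(-sqrt(83) - sqrt(10)/5) ≈ -9.7429*I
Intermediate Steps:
D(I) = sqrt(-98 + I)
l = 12 (l = (26 + 20) - 34 = 46 - 34 = 12)
u(W, M) = 2*W/(38 + M) (u(W, M) = (2*W)/(38 + M) = 2*W/(38 + M))
u(sqrt(-22 + l), -48) - D(j(13, 5)) = 2*sqrt(-22 + 12)/(38 - 48) - sqrt(-98 + 15) = 2*sqrt(-10)/(-10) - sqrt(-83) = 2*(I*sqrt(10))*(-1/10) - I*sqrt(83) = -I*sqrt(10)/5 - I*sqrt(83) = -I*sqrt(83) - I*sqrt(10)/5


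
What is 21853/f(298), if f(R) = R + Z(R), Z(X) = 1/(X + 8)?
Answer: 6687018/91189 ≈ 73.331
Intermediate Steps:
Z(X) = 1/(8 + X)
f(R) = R + 1/(8 + R)
21853/f(298) = 21853/(((1 + 298*(8 + 298))/(8 + 298))) = 21853/(((1 + 298*306)/306)) = 21853/(((1 + 91188)/306)) = 21853/(((1/306)*91189)) = 21853/(91189/306) = 21853*(306/91189) = 6687018/91189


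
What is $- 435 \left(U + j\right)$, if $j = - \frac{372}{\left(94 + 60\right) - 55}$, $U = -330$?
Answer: $\frac{1597030}{11} \approx 1.4518 \cdot 10^{5}$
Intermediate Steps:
$j = - \frac{124}{33}$ ($j = - \frac{372}{154 - 55} = - \frac{372}{99} = \left(-372\right) \frac{1}{99} = - \frac{124}{33} \approx -3.7576$)
$- 435 \left(U + j\right) = - 435 \left(-330 - \frac{124}{33}\right) = \left(-435\right) \left(- \frac{11014}{33}\right) = \frac{1597030}{11}$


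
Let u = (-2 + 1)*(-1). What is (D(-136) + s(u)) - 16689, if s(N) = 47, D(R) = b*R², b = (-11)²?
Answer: 2221374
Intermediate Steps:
b = 121
u = 1 (u = -1*(-1) = 1)
D(R) = 121*R²
(D(-136) + s(u)) - 16689 = (121*(-136)² + 47) - 16689 = (121*18496 + 47) - 16689 = (2238016 + 47) - 16689 = 2238063 - 16689 = 2221374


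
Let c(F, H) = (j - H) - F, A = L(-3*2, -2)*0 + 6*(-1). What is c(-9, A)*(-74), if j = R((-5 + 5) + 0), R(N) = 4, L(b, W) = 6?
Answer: -1406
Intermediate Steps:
j = 4
A = -6 (A = 6*0 + 6*(-1) = 0 - 6 = -6)
c(F, H) = 4 - F - H (c(F, H) = (4 - H) - F = 4 - F - H)
c(-9, A)*(-74) = (4 - 1*(-9) - 1*(-6))*(-74) = (4 + 9 + 6)*(-74) = 19*(-74) = -1406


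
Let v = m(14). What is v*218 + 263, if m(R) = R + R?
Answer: 6367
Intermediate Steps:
m(R) = 2*R
v = 28 (v = 2*14 = 28)
v*218 + 263 = 28*218 + 263 = 6104 + 263 = 6367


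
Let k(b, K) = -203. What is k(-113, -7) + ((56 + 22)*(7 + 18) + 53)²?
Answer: 4011806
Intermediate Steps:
k(-113, -7) + ((56 + 22)*(7 + 18) + 53)² = -203 + ((56 + 22)*(7 + 18) + 53)² = -203 + (78*25 + 53)² = -203 + (1950 + 53)² = -203 + 2003² = -203 + 4012009 = 4011806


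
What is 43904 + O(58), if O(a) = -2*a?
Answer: 43788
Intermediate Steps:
43904 + O(58) = 43904 - 2*58 = 43904 - 116 = 43788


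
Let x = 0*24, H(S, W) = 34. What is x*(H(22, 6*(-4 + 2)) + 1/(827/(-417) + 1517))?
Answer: 0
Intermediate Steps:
x = 0
x*(H(22, 6*(-4 + 2)) + 1/(827/(-417) + 1517)) = 0*(34 + 1/(827/(-417) + 1517)) = 0*(34 + 1/(827*(-1/417) + 1517)) = 0*(34 + 1/(-827/417 + 1517)) = 0*(34 + 1/(631762/417)) = 0*(34 + 417/631762) = 0*(21480325/631762) = 0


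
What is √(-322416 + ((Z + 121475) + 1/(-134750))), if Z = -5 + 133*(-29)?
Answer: I*√3035692467610/3850 ≈ 452.55*I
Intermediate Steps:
Z = -3862 (Z = -5 - 3857 = -3862)
√(-322416 + ((Z + 121475) + 1/(-134750))) = √(-322416 + ((-3862 + 121475) + 1/(-134750))) = √(-322416 + (117613 - 1/134750)) = √(-322416 + 15848351749/134750) = √(-27597204251/134750) = I*√3035692467610/3850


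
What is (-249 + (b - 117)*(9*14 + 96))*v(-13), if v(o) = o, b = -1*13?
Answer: 378417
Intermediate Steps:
b = -13
(-249 + (b - 117)*(9*14 + 96))*v(-13) = (-249 + (-13 - 117)*(9*14 + 96))*(-13) = (-249 - 130*(126 + 96))*(-13) = (-249 - 130*222)*(-13) = (-249 - 28860)*(-13) = -29109*(-13) = 378417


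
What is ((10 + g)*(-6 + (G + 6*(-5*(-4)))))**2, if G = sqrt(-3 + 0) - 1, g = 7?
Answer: 3689374 + 65314*I*sqrt(3) ≈ 3.6894e+6 + 1.1313e+5*I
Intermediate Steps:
G = -1 + I*sqrt(3) (G = sqrt(-3) - 1 = I*sqrt(3) - 1 = -1 + I*sqrt(3) ≈ -1.0 + 1.732*I)
((10 + g)*(-6 + (G + 6*(-5*(-4)))))**2 = ((10 + 7)*(-6 + ((-1 + I*sqrt(3)) + 6*(-5*(-4)))))**2 = (17*(-6 + ((-1 + I*sqrt(3)) + 6*20)))**2 = (17*(-6 + ((-1 + I*sqrt(3)) + 120)))**2 = (17*(-6 + (119 + I*sqrt(3))))**2 = (17*(113 + I*sqrt(3)))**2 = (1921 + 17*I*sqrt(3))**2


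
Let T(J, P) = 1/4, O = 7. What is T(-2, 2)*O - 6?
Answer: -17/4 ≈ -4.2500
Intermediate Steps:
T(J, P) = 1/4 (T(J, P) = 1*(1/4) = 1/4)
T(-2, 2)*O - 6 = (1/4)*7 - 6 = 7/4 - 6 = -17/4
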